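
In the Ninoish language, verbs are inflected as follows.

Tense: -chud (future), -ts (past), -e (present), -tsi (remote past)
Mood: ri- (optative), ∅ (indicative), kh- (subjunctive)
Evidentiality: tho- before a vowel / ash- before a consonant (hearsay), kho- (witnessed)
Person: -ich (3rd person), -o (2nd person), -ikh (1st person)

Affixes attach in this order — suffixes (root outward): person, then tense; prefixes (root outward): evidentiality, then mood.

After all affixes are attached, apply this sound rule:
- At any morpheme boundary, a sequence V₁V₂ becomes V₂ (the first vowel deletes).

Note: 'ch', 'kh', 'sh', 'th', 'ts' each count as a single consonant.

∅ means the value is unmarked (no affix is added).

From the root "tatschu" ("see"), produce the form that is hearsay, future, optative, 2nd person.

rashtatschochud

Attach evidentiality hearsay ash- (before consonant 't') → ashtatschu.
Attach person 2nd person -o → ashtatschuo.
Attach mood optative ri- → riashtatschuo.
Attach tense future -chud → riashtatschuochud.
Apply vowel deletion: riashtatschuochud → rashtatschochud.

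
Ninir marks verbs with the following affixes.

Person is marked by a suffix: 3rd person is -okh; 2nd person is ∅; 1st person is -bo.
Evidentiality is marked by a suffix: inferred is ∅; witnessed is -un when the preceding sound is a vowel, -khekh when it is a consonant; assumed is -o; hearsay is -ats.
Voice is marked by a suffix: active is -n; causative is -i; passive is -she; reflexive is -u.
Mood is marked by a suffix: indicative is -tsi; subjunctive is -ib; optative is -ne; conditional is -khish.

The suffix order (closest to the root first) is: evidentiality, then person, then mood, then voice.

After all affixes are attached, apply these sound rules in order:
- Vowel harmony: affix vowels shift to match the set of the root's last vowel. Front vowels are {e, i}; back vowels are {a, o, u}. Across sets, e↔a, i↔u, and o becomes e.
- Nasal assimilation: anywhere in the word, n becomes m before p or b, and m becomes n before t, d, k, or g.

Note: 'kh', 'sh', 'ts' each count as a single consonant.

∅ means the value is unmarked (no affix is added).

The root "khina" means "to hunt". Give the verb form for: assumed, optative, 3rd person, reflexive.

Attach evidentiality assumed -o → khinao.
Attach person 3rd person -okh → khinaookh.
Attach mood optative -ne → khinaookhne.
Attach voice reflexive -u → khinaookhneu.
Apply vowel harmony: khinaookhneu → khinaookhnau.
Nasal assimilation: no change.

khinaookhnau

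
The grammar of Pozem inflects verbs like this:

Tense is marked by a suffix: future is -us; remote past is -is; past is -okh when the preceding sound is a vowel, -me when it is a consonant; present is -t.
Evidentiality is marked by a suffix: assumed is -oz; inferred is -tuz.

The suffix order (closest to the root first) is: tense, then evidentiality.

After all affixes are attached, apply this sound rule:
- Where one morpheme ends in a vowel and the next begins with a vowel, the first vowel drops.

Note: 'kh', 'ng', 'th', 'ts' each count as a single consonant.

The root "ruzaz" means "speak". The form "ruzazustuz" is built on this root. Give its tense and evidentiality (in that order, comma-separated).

Segment: ruzaz-us-tuz.
tense: -us → future.
evidentiality: -tuz → inferred.

future, inferred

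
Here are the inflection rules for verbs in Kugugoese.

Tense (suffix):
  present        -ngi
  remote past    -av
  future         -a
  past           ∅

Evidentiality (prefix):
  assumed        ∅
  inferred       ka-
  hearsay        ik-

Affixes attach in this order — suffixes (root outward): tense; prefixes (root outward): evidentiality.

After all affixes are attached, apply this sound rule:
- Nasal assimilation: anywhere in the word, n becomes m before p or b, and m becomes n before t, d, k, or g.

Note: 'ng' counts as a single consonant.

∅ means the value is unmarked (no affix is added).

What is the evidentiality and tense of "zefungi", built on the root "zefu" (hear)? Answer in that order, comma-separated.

assumed, present

Segment: zefu-ngi.
evidentiality: ∅ → assumed.
tense: -ngi → present.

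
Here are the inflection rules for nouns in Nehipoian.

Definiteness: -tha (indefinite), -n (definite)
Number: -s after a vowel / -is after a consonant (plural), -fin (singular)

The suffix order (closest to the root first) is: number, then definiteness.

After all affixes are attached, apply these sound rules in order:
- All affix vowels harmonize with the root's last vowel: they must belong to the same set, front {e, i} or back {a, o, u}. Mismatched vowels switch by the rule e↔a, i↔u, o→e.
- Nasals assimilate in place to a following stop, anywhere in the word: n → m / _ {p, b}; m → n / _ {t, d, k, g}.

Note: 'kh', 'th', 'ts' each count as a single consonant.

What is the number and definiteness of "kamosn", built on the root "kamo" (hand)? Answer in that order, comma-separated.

Segment: kamo-s-n.
number: -s/is → plural.
definiteness: -n → definite.

plural, definite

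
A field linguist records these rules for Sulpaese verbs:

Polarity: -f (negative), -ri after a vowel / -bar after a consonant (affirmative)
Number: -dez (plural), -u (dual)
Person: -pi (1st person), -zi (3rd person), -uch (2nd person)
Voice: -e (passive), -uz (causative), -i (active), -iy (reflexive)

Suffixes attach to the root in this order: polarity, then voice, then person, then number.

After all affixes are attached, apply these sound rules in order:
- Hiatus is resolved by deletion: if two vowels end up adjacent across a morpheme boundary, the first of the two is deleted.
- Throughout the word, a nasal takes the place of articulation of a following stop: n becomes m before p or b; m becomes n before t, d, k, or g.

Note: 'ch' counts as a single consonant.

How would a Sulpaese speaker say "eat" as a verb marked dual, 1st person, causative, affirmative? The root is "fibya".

Attach polarity affirmative -ri (after vowel 'a') → fibyari.
Attach voice causative -uz → fibyariuz.
Attach person 1st person -pi → fibyariuzpi.
Attach number dual -u → fibyariuzpiu.
Apply vowel deletion: fibyariuzpiu → fibyaruzpu.
Nasal assimilation: no change.

fibyaruzpu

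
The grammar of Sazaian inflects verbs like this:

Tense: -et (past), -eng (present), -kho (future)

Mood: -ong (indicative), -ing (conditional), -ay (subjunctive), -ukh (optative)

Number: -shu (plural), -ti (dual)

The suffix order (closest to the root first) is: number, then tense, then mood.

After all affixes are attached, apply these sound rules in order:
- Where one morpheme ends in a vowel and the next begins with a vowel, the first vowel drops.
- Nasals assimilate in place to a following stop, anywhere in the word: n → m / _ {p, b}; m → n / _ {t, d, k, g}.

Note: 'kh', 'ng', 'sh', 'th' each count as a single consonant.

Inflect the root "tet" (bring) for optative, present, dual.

Attach number dual -ti → tetti.
Attach tense present -eng → tettieng.
Attach mood optative -ukh → tettiengukh.
Apply vowel deletion: tettiengukh → tettengukh.
Nasal assimilation: no change.

tettengukh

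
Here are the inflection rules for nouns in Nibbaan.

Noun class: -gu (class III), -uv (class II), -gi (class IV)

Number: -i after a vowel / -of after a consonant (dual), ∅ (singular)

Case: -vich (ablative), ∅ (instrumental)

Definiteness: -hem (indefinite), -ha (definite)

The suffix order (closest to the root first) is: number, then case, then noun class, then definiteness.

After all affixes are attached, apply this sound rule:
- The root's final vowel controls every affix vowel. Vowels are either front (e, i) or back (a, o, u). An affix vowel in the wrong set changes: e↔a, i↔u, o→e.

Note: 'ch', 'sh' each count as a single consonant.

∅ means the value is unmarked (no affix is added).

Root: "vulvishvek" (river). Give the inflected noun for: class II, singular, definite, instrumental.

number = singular: zero marking, form stays vulvishvek.
case = instrumental: zero marking, form stays vulvishvek.
Attach noun class class II -uv → vulvishvekuv.
Attach definiteness definite -ha → vulvishvekuvha.
Apply vowel harmony: vulvishvekuvha → vulvishvekivhe.

vulvishvekivhe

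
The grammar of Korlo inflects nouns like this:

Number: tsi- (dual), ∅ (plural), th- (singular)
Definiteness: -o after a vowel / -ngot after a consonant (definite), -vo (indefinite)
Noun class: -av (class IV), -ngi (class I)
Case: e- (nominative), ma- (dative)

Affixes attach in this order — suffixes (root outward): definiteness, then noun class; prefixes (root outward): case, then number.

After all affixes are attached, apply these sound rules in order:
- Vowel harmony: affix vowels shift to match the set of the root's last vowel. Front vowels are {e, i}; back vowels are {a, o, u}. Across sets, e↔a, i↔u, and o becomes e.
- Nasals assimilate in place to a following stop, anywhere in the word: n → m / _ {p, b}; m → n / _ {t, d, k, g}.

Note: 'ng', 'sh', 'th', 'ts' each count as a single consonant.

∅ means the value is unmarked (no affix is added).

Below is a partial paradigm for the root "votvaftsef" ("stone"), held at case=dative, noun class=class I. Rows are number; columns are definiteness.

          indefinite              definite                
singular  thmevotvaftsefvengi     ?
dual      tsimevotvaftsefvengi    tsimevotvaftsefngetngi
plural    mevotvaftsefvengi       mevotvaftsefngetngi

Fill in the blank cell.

Attach case dative ma- → mavotvaftsef.
Attach definiteness definite -ngot (after consonant 'f') → mavotvaftsefngot.
Attach noun class class I -ngi → mavotvaftsefngotngi.
Attach number singular th- → thmavotvaftsefngotngi.
Apply vowel harmony: thmavotvaftsefngotngi → thmevotvaftsefngetngi.
Nasal assimilation: no change.

thmevotvaftsefngetngi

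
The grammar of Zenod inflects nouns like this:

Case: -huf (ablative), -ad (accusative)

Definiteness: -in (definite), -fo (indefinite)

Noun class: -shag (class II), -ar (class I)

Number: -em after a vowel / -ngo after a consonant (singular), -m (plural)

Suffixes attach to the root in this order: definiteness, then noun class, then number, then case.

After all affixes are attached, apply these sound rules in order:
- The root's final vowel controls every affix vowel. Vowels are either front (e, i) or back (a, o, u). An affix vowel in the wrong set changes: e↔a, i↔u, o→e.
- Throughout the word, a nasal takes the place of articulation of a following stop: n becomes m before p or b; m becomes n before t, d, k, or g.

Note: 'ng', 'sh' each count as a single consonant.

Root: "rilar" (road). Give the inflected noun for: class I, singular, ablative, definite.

rilarunarngohuf

Attach definiteness definite -in → rilarin.
Attach noun class class I -ar → rilarinar.
Attach number singular -ngo (after consonant 'r') → rilarinarngo.
Attach case ablative -huf → rilarinarngohuf.
Apply vowel harmony: rilarinarngohuf → rilarunarngohuf.
Nasal assimilation: no change.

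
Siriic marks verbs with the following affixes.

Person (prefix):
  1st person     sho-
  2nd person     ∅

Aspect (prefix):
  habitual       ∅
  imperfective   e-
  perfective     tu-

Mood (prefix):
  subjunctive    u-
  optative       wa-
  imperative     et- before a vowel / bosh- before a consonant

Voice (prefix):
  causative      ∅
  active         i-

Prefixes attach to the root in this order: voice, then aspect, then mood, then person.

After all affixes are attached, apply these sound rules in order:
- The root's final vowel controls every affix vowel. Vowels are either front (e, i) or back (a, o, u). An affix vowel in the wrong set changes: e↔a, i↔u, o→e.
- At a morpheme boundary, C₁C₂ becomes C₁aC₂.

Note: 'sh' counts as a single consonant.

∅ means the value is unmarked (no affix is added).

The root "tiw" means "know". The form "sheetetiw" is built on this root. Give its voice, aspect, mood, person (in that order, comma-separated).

Segment: sho-et-e-tiw.
voice: ∅ → causative.
aspect: e- → imperfective.
mood: et/bosh- → imperative.
person: sho- → 1st person.

causative, imperfective, imperative, 1st person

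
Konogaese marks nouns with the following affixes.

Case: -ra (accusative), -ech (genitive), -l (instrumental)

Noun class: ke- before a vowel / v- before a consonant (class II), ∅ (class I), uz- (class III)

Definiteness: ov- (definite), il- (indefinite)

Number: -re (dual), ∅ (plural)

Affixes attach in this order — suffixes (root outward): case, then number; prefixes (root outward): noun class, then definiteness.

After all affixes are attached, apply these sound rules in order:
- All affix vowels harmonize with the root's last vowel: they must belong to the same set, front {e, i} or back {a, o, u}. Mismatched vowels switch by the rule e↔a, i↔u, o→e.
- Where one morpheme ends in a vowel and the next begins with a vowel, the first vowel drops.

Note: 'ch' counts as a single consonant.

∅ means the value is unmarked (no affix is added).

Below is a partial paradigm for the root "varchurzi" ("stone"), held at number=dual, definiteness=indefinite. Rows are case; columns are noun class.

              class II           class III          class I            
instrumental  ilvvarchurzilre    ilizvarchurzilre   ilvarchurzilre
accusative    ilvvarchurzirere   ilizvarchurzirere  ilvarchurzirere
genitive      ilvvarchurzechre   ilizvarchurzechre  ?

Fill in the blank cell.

ilvarchurzechre

noun class = class I: zero marking, form stays varchurzi.
Attach case genitive -ech → varchurziech.
Attach number dual -re → varchurziechre.
Attach definiteness indefinite il- → ilvarchurziechre.
Vowel harmony: no change.
Apply vowel deletion: ilvarchurziechre → ilvarchurzechre.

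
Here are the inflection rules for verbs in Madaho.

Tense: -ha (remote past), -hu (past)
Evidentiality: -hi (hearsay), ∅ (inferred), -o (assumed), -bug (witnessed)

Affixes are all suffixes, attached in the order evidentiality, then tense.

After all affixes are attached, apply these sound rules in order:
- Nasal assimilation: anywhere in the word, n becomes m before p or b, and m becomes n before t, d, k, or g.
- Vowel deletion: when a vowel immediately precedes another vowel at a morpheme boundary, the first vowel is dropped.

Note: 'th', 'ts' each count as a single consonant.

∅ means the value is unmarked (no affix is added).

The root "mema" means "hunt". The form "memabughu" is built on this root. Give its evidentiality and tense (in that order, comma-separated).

witnessed, past

Segment: mema-bug-hu.
evidentiality: -bug → witnessed.
tense: -hu → past.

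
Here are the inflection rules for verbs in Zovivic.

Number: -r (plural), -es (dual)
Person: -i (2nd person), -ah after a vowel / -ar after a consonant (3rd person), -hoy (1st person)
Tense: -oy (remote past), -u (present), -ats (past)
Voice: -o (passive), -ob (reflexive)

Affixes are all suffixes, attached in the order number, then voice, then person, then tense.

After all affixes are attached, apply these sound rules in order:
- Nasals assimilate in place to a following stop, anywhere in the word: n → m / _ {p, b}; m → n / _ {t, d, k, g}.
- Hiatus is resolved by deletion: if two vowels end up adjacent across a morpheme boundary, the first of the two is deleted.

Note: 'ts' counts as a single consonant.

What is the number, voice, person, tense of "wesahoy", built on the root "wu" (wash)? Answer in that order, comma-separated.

dual, passive, 3rd person, remote past

Segment: wu-es-o-ah-oy.
number: -es → dual.
voice: -o → passive.
person: -ah/ar → 3rd person.
tense: -oy → remote past.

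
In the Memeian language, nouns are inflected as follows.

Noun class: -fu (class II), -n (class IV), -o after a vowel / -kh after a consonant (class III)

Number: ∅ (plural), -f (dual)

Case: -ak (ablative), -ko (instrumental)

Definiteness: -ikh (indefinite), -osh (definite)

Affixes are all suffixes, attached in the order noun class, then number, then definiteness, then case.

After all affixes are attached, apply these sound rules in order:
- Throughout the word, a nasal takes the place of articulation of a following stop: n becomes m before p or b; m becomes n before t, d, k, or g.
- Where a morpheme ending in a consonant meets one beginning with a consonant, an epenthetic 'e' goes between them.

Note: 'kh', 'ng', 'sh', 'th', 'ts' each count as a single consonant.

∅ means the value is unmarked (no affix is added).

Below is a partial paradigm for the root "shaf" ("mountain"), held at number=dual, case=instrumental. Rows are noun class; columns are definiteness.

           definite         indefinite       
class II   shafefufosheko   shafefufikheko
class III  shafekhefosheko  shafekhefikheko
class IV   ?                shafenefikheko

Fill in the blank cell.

Attach noun class class IV -n → shafn.
Attach number dual -f → shafnf.
Attach definiteness definite -osh → shafnfosh.
Attach case instrumental -ko → shafnfoshko.
Nasal assimilation: no change.
Apply epenthesis: shafnfoshko → shafenefosheko.

shafenefosheko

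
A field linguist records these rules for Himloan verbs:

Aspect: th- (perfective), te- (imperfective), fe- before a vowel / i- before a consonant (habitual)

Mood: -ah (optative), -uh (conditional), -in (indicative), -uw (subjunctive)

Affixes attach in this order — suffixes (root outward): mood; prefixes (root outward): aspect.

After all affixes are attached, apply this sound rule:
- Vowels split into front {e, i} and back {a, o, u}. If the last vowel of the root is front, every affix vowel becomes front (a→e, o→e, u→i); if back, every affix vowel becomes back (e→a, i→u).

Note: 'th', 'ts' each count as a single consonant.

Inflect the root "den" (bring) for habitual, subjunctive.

Attach aspect habitual i- (before consonant 'd') → iden.
Attach mood subjunctive -uw → idenuw.
Apply vowel harmony: idenuw → ideniw.

ideniw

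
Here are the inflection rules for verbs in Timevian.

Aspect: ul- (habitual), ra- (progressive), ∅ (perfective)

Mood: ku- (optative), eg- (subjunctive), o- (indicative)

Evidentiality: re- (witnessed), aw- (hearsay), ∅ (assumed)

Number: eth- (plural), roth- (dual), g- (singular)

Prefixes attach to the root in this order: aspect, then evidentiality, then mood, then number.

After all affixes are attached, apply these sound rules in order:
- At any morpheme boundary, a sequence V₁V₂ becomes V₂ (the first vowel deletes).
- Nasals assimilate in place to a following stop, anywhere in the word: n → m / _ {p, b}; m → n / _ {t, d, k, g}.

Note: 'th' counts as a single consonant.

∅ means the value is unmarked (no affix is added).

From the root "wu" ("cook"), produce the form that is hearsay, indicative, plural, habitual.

ethawulwu

Attach aspect habitual ul- → ulwu.
Attach evidentiality hearsay aw- → awulwu.
Attach mood indicative o- → oawulwu.
Attach number plural eth- → ethoawulwu.
Apply vowel deletion: ethoawulwu → ethawulwu.
Nasal assimilation: no change.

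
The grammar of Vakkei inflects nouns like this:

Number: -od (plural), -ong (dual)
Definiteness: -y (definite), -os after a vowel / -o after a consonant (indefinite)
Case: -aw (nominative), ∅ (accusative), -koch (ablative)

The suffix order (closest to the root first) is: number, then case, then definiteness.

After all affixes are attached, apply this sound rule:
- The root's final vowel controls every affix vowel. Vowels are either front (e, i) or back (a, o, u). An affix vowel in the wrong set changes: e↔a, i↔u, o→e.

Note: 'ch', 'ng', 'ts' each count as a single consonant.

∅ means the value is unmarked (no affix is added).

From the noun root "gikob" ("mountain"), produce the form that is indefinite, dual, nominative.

gikobongawo

Attach number dual -ong → gikobong.
Attach case nominative -aw → gikobongaw.
Attach definiteness indefinite -o (after consonant 'w') → gikobongawo.
Vowel harmony: no change.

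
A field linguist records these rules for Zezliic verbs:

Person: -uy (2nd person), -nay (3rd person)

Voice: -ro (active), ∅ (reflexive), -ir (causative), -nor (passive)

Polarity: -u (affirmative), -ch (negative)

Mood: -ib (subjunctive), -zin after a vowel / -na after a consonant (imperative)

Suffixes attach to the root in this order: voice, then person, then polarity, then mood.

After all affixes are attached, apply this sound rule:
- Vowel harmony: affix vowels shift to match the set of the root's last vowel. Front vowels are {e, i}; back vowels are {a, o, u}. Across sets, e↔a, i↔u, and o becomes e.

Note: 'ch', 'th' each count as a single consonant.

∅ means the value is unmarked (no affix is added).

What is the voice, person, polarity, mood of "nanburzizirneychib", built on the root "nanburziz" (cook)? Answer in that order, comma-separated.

Segment: nanburziz-ir-nay-ch-ib.
voice: -ir → causative.
person: -nay → 3rd person.
polarity: -ch → negative.
mood: -ib → subjunctive.

causative, 3rd person, negative, subjunctive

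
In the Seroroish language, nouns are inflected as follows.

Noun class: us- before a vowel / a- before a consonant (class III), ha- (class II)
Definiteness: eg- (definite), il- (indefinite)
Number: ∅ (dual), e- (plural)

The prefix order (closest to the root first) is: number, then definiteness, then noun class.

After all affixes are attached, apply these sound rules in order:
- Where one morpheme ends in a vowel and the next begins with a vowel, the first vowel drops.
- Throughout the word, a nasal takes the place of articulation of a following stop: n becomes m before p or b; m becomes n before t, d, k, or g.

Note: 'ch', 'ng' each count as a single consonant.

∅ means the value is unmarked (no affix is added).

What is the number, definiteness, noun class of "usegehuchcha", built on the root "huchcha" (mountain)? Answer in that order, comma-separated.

Segment: us-eg-e-huchcha.
number: e- → plural.
definiteness: eg- → definite.
noun class: us/a- → class III.

plural, definite, class III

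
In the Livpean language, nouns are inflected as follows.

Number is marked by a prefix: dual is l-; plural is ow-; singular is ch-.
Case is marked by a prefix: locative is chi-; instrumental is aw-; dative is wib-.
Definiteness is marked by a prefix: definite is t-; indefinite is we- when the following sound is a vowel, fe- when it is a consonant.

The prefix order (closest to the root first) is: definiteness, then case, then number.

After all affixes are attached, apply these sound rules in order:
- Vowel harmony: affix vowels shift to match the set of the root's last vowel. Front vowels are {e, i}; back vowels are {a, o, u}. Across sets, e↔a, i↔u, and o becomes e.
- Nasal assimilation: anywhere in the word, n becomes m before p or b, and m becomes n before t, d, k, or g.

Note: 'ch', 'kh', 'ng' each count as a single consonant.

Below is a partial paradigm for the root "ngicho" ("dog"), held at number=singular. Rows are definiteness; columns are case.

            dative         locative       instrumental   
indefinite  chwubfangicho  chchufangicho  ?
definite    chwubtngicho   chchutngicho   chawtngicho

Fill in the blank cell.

chawfangicho

Attach definiteness indefinite fe- (before consonant 'ng') → fengicho.
Attach case instrumental aw- → awfengicho.
Attach number singular ch- → chawfengicho.
Apply vowel harmony: chawfengicho → chawfangicho.
Nasal assimilation: no change.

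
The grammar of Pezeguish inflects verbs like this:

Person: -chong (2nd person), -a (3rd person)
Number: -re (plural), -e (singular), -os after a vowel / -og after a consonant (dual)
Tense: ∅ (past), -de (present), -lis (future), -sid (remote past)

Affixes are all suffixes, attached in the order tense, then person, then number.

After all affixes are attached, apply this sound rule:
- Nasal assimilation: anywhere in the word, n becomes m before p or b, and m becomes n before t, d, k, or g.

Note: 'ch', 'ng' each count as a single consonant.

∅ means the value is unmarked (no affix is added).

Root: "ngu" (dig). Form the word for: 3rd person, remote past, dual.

ngusidaos

Attach tense remote past -sid → ngusid.
Attach person 3rd person -a → ngusida.
Attach number dual -os (after vowel 'a') → ngusidaos.
Nasal assimilation: no change.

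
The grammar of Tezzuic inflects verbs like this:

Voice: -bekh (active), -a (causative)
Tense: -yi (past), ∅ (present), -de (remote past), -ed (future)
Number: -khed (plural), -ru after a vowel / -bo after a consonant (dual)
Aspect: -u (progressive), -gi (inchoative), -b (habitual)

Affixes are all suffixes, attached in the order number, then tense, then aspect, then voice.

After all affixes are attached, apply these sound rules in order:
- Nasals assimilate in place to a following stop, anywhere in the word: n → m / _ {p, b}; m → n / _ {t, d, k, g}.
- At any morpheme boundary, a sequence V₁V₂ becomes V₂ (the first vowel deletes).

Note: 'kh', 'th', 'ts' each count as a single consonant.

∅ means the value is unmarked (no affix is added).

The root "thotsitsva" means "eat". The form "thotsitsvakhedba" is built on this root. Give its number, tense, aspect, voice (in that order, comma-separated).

plural, present, habitual, causative

Segment: thotsitsva-khed-b-a.
number: -khed → plural.
tense: ∅ → present.
aspect: -b → habitual.
voice: -a → causative.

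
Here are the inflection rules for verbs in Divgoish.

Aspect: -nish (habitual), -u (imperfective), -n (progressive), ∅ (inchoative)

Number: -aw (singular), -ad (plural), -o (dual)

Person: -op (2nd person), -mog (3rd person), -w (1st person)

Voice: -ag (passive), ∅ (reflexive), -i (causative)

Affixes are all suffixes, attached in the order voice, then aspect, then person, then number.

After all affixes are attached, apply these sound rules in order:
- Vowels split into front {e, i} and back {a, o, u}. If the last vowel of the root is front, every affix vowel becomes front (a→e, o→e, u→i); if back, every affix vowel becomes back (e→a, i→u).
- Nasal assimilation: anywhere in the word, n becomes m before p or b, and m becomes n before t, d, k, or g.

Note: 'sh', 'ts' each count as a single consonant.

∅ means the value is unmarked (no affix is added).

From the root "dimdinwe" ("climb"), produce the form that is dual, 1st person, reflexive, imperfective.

dindinweiwe

voice = reflexive: zero marking, form stays dimdinwe.
Attach aspect imperfective -u → dimdinweu.
Attach person 1st person -w → dimdinweuw.
Attach number dual -o → dimdinweuwo.
Apply vowel harmony: dimdinweuwo → dimdinweiwe.
Apply nasal assimilation: dimdinweiwe → dindinweiwe.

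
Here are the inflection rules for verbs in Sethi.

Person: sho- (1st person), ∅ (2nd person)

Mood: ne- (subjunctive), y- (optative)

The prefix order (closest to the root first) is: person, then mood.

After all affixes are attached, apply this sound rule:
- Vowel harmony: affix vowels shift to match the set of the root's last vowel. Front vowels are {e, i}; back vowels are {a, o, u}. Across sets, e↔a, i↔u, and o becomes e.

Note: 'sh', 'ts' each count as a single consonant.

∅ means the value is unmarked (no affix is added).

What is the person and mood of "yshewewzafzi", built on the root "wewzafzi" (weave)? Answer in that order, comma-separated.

1st person, optative

Segment: y-sho-wewzafzi.
person: sho- → 1st person.
mood: y- → optative.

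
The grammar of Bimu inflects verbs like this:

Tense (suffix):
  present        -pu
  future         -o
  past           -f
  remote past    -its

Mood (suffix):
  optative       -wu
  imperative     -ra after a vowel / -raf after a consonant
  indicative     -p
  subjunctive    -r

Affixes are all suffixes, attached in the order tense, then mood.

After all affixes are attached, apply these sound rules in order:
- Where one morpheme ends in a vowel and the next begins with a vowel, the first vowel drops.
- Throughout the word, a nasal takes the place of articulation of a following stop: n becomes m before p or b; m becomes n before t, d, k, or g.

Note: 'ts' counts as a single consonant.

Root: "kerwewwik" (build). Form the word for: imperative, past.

kerwewwikfraf

Attach tense past -f → kerwewwikf.
Attach mood imperative -raf (after consonant 'f') → kerwewwikfraf.
Vowel deletion: no change.
Nasal assimilation: no change.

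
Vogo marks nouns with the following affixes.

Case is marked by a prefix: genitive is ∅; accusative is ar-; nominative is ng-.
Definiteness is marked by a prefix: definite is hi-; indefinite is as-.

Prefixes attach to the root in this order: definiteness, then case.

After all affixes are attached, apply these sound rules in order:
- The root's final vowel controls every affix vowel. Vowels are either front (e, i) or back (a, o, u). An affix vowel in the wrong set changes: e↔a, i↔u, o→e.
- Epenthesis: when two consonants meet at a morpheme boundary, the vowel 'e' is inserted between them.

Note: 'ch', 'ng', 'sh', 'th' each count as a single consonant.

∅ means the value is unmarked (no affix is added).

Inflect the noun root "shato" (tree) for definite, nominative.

ngehushato

Attach definiteness definite hi- → hishato.
Attach case nominative ng- → nghishato.
Apply vowel harmony: nghishato → nghushato.
Apply epenthesis: nghushato → ngehushato.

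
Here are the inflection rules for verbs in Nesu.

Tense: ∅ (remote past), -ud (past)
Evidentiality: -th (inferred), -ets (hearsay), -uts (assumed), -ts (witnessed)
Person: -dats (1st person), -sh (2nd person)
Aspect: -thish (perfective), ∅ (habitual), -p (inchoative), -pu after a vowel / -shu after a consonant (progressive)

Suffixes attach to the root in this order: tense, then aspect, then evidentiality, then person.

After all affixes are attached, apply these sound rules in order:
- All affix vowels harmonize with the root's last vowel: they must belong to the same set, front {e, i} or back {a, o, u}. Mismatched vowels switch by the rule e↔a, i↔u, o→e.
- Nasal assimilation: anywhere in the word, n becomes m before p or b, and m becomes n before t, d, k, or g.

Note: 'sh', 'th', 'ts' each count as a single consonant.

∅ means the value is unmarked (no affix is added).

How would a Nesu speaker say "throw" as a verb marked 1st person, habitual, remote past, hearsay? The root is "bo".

boatsdats

tense = remote past: zero marking, form stays bo.
aspect = habitual: zero marking, form stays bo.
Attach evidentiality hearsay -ets → boets.
Attach person 1st person -dats → boetsdats.
Apply vowel harmony: boetsdats → boatsdats.
Nasal assimilation: no change.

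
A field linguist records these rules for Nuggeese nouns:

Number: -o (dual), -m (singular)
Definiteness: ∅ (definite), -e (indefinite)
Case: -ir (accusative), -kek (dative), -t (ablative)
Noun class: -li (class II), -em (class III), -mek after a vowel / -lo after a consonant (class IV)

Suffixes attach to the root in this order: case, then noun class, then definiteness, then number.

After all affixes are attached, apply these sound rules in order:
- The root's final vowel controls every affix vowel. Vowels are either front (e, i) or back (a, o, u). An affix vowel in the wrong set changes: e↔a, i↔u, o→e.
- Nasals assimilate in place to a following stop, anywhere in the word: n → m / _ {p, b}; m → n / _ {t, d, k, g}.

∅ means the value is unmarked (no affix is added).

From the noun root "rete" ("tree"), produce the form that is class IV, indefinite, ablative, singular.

retetleem

Attach case ablative -t → retet.
Attach noun class class IV -lo (after consonant 't') → retetlo.
Attach definiteness indefinite -e → retetloe.
Attach number singular -m → retetloem.
Apply vowel harmony: retetloem → retetleem.
Nasal assimilation: no change.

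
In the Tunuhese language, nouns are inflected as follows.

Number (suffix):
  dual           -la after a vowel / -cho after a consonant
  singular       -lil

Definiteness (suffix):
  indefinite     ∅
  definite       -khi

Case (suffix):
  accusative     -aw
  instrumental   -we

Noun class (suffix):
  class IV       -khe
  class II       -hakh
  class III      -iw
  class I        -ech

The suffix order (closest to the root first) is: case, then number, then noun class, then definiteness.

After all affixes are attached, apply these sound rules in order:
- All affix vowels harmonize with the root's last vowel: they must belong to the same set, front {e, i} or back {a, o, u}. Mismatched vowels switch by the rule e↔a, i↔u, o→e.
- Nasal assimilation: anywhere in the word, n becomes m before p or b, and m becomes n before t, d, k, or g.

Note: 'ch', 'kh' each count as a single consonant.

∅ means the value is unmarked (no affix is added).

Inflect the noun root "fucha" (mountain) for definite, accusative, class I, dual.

Attach case accusative -aw → fuchaaw.
Attach number dual -cho (after consonant 'w') → fuchaawcho.
Attach noun class class I -ech → fuchaawchoech.
Attach definiteness definite -khi → fuchaawchoechkhi.
Apply vowel harmony: fuchaawchoechkhi → fuchaawchoachkhu.
Nasal assimilation: no change.

fuchaawchoachkhu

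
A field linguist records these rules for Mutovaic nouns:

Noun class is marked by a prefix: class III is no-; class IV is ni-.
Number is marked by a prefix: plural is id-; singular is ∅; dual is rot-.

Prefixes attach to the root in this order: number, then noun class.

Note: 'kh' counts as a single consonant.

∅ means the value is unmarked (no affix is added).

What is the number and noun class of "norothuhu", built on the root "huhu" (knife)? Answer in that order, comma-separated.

Segment: no-rot-huhu.
number: rot- → dual.
noun class: no- → class III.

dual, class III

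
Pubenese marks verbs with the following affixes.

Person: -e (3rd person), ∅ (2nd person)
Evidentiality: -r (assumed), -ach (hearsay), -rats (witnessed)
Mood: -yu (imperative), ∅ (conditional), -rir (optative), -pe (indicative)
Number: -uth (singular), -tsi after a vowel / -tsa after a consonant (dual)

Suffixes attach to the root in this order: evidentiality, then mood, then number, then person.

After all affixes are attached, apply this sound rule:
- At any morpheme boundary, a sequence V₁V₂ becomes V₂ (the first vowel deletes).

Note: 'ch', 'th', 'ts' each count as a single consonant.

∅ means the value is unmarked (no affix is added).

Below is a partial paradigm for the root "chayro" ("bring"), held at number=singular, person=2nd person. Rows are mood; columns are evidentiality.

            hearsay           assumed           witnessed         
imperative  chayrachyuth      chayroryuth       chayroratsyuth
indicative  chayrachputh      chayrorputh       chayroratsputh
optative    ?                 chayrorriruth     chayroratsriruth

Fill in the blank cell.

chayrachriruth

Attach evidentiality hearsay -ach → chayroach.
Attach mood optative -rir → chayroachrir.
Attach number singular -uth → chayroachriruth.
person = 2nd person: zero marking, form stays chayroachriruth.
Apply vowel deletion: chayroachriruth → chayrachriruth.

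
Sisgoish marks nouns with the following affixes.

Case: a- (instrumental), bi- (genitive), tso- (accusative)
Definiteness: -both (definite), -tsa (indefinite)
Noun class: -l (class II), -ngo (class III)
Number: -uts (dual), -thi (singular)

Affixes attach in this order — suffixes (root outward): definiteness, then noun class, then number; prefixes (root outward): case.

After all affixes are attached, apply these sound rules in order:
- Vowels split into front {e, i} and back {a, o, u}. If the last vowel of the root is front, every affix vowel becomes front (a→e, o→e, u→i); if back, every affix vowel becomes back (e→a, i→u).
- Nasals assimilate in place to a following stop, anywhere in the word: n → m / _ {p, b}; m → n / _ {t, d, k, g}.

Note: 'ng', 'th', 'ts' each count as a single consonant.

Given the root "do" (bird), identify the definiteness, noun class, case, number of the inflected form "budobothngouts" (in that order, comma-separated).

Segment: bi-do-both-ngo-uts.
definiteness: -both → definite.
noun class: -ngo → class III.
case: bi- → genitive.
number: -uts → dual.

definite, class III, genitive, dual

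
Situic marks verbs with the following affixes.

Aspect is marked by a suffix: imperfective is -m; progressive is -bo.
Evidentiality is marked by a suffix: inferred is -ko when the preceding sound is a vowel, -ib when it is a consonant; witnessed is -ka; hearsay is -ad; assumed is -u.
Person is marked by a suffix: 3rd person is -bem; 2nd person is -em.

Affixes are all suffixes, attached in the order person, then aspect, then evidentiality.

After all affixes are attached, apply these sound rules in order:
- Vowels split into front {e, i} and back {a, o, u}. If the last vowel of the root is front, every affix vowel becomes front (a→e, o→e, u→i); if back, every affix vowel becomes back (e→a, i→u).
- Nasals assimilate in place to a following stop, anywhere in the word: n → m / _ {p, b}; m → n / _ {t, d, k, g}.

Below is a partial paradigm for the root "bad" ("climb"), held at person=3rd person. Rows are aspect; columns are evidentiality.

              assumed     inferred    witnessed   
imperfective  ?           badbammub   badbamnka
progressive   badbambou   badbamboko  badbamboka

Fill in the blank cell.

Attach person 3rd person -bem → badbem.
Attach aspect imperfective -m → badbemm.
Attach evidentiality assumed -u → badbemmu.
Apply vowel harmony: badbemmu → badbammu.
Nasal assimilation: no change.

badbammu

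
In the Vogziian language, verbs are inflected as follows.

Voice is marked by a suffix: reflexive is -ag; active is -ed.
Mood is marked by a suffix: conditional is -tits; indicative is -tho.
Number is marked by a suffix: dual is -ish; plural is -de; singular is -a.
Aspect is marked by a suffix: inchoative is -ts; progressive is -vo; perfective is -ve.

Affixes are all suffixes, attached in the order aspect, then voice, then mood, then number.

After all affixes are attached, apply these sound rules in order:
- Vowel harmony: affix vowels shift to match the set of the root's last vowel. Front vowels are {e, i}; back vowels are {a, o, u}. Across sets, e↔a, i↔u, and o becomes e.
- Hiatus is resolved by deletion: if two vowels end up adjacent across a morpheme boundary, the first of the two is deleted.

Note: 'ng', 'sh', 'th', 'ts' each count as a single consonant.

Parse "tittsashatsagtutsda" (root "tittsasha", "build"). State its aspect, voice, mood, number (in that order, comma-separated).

inchoative, reflexive, conditional, plural

Segment: tittsasha-ts-ag-tits-de.
aspect: -ts → inchoative.
voice: -ag → reflexive.
mood: -tits → conditional.
number: -de → plural.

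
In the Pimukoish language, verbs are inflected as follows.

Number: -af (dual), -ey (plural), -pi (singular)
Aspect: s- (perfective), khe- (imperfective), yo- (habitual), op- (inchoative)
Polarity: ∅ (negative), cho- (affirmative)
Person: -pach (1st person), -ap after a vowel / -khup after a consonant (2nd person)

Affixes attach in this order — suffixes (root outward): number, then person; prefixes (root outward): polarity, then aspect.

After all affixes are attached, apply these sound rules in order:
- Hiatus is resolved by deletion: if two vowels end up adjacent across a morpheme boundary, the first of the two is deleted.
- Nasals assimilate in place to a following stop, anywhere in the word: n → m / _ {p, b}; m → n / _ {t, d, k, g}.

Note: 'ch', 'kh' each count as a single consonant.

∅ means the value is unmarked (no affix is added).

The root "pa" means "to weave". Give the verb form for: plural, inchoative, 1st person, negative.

Attach number plural -ey → paey.
polarity = negative: zero marking, form stays paey.
Attach person 1st person -pach → paeypach.
Attach aspect inchoative op- → oppaeypach.
Apply vowel deletion: oppaeypach → oppeypach.
Nasal assimilation: no change.

oppeypach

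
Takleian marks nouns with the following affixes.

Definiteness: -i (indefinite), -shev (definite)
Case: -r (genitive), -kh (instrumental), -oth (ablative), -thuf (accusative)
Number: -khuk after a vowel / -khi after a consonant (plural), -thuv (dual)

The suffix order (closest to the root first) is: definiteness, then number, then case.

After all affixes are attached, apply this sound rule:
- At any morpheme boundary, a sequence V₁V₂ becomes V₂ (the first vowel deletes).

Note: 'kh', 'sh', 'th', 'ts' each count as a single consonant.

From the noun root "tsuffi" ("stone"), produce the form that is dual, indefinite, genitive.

tsuffithuvr

Attach definiteness indefinite -i → tsuffii.
Attach number dual -thuv → tsuffiithuv.
Attach case genitive -r → tsuffiithuvr.
Apply vowel deletion: tsuffiithuvr → tsuffithuvr.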